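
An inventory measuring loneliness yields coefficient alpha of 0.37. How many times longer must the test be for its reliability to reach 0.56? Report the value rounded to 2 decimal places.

Invert Spearman-Brown to solve for n:
n = r*(1 − r) / [ r (1 − r*) ]
n = [0.56 × 0.63] / [0.37 × 0.44]
  = 0.3528 / 0.1628 = 2.1671

2.17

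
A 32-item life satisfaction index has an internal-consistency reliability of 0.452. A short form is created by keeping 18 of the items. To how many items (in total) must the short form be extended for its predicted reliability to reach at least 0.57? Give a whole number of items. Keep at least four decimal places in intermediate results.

52

Short-form reliability: n = 18/32 = 0.5625; r_18 = n·r/(1+(n−1)r) ≈ 0.3169
Length factor from the short form to reach 0.57: n' = 0.57(1 − 0.3169) / [0.3169(1 − 0.57)] ≈ 2.8574
Items = 2.8574 × 18 ≈ 51.43 → 52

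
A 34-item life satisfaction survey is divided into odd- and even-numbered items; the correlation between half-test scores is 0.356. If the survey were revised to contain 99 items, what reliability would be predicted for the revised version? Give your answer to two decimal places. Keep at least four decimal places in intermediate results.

0.76

Spearman-Brown correction (n = 2): r_full = 2·0.356/(1 + 0.356) = 0.5251
Length factor from 34 to 99 items: n = 99/34 = 2.9118
r_new = n·r_full / (1 + (n − 1)·r_full) = 1.5290 / 2.0039 ≈ 0.7630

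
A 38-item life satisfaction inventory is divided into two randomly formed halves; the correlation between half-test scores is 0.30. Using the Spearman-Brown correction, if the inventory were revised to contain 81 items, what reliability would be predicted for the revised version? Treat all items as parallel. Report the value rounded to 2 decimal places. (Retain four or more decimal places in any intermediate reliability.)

0.65

Spearman-Brown correction (n = 2): r_full = 2·0.30/(1 + 0.30) = 0.4615
Then adjust to 81 items: n = 81/38 = 2.1316
r_new = n·r_full / (1 + (n − 1)·r_full) = 0.9837 / 1.5222 ≈ 0.6462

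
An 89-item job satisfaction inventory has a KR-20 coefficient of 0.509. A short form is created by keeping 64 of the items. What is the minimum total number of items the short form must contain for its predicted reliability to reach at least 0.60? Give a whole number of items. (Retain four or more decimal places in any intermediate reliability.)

129

Short-form reliability: n = 64/89 = 0.7191; r_64 = n·r/(1+(n−1)r) ≈ 0.4271
Length factor from the short form to reach 0.60: n' = 0.60(1 − 0.4271) / [0.4271(1 − 0.60)] ≈ 2.0121
Total items = 2.0121 × 64 = 128.77, rounded up to 129.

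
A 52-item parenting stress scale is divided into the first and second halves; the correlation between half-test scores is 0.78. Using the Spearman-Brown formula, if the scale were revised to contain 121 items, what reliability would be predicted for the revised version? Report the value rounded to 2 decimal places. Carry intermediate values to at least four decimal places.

0.94

Spearman-Brown correction (n = 2): r_full = 2·0.78/(1 + 0.78) = 0.8764
Length factor from 52 to 121 items: n = 121/52 = 2.3269
r_new = n·r_full / (1 + (n − 1)·r_full) = 2.0393 / 2.1629 ≈ 0.9429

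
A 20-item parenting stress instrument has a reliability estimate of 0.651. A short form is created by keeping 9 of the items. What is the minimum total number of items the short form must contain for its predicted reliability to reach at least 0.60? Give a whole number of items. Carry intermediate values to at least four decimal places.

17

Short-form reliability: n = 9/20 = 0.4500; r_9 = n·r/(1+(n−1)r) ≈ 0.4563
Then solve for n' with r_old = 0.4563, r_target = 0.60: n' = 0.60(1 − 0.4563)/[0.4563(1 − 0.60)] = 1.7873
Total items = 1.7873 × 9 = 16.09, rounded up to 17.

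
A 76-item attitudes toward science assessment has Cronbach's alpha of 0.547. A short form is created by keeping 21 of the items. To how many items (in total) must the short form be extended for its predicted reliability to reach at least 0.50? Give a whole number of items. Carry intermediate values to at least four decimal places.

First, r for the 21-item form: n = 21/76 = 0.2763, so r_21 = 0.2763·0.547/(1 + (0.2763 − 1)·0.547) = 0.2502
Length factor from the short form to reach 0.50: n' = 0.50(1 − 0.2502) / [0.2502(1 − 0.50)] ≈ 2.9968
Total items = 2.9968 × 21 = 62.93, rounded up to 63.

63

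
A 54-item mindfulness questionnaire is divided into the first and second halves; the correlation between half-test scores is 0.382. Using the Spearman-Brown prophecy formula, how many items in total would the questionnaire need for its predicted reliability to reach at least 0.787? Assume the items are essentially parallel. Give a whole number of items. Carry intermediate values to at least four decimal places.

r_full = 2(0.382)/(1 + 0.382) = 0.5528
Solve Spearman-Brown for n: n = 0.787(1 − 0.5528) / [0.5528(1 − 0.787)] = 2.9890
Required items = 2.9890 × 54 = 161.41, so 162 items.

162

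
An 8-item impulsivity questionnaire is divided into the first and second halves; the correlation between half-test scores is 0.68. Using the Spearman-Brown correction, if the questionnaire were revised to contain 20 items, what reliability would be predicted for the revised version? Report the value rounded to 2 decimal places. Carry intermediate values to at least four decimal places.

0.91

Spearman-Brown correction (n = 2): r_full = 2·0.68/(1 + 0.68) = 0.8095
Then adjust to 20 items: n = 20/8 = 2.5000
r_new = n·r_full / (1 + (n − 1)·r_full) = 2.0238 / 2.2142 ≈ 0.9140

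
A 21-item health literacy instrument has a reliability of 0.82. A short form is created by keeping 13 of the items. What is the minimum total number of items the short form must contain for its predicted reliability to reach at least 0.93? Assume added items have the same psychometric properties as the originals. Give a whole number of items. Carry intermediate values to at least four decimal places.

62

Short-form reliability: n = 13/21 = 0.6190; r_13 = n·r/(1+(n−1)r) ≈ 0.7382
Length factor from the short form to reach 0.93: n' = 0.93(1 − 0.7382) / [0.7382(1 − 0.93)] ≈ 4.7117
Total items = 4.7117 × 13 = 61.25, rounded up to 62.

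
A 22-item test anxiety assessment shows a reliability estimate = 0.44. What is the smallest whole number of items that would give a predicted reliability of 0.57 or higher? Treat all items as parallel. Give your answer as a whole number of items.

38

Rearranging the Spearman-Brown formula for n,
n = r_target (1 − r_old) / [ r_old (1 − r_target) ]
n = [0.57 × 0.56] / [0.44 × 0.43]
n = 0.3192 / 0.1892 ≈ 1.6871
So the test needs 1.6871 × 22 ≈ 37.12 items; rounding up, 38.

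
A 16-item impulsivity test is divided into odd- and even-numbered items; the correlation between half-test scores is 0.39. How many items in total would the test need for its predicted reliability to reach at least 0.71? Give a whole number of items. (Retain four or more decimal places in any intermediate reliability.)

r_full = 2(0.39)/(1 + 0.39) = 0.5612
n = r_tgt(1 − r_full) / [r_full(1 − r_tgt)] = 0.71 × 0.4388 / (0.5612 × 0.29) ≈ 1.9143
Required items = 1.9143 × 16 = 30.63, so 31 items.

31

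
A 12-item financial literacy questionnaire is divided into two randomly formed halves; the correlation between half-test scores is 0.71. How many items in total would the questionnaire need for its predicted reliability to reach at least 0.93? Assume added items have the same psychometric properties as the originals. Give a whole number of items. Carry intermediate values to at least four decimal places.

r_full = 2(0.71)/(1 + 0.71) = 0.8304
n = r_tgt(1 − r_full) / [r_full(1 − r_tgt)] = 0.93 × 0.1696 / (0.8304 × 0.07) ≈ 2.7135
Items = 2.7135 × 12 ≈ 32.56 → 33

33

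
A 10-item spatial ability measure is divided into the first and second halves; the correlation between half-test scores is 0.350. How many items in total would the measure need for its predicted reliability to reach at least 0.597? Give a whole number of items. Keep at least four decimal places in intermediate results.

14

r_full = 2(0.350)/(1 + 0.350) = 0.5185
n = r_tgt(1 − r_full) / [r_full(1 − r_tgt)] = 0.597 × 0.4815 / (0.5185 × 0.403) ≈ 1.3757
Required items = 1.3757 × 10 = 13.76, so 14 items.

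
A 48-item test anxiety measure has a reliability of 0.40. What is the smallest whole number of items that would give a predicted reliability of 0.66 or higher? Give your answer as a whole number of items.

140

Rearranging the Spearman-Brown formula for n,
n = r*(1 − r) / [ r (1 − r*) ]
n = [0.66 × 0.60] / [0.40 × 0.34]
n = 0.3960 / 0.1360 ≈ 2.9118
2.9118 × 48 = 139.77 → 140 items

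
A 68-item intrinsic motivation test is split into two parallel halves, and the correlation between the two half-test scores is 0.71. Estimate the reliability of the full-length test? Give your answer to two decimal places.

0.83

Apply the Spearman-Brown correction with n = 2:
r_full = 2r_hh / (1 + r_hh) = 2 × 0.71 / (1 + 0.71)
       = 1.4200 / 1.7100 = 0.8304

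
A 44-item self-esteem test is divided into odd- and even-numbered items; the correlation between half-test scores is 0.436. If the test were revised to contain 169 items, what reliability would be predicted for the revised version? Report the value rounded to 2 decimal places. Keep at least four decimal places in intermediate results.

Spearman-Brown correction (n = 2): r_full = 2·0.436/(1 + 0.436) = 0.6072
Length factor from 44 to 169 items: n = 169/44 = 3.8409
r_new = n·r_full / (1 + (n − 1)·r_full) = 2.3322 / 2.7250 ≈ 0.8559

0.86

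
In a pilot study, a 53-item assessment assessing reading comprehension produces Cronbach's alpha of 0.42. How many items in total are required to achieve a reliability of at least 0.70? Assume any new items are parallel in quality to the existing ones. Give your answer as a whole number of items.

Rearranging the Spearman-Brown formula for n,
n = r_target (1 − r_old) / [ r_old (1 − r_target) ]
n = [0.70 × 0.58] / [0.42 × 0.30]
  = 0.4060 / 0.1260 = 3.2222
Items needed = n × 53 = 3.2222 × 53 ≈ 170.78 → round up to 171

171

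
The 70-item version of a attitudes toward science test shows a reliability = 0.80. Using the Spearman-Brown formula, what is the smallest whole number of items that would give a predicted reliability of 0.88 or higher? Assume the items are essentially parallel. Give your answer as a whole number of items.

129

Invert Spearman-Brown to solve for n:
n = r_target (1 − r_old) / [ r_old (1 − r_target) ]
n = 0.88(1 − 0.80) / [0.80(1 − 0.88)]
  = 0.1760 / 0.0960 = 1.8333
Items needed = n × 70 = 1.8333 × 70 ≈ 128.33 → round up to 129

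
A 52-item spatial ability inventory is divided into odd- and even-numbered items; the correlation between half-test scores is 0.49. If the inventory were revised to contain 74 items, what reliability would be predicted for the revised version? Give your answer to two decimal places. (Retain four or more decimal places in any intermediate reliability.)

0.73

Full-test reliability from the split-half r: r_full = 2(0.49)/(1 + 0.49) = 0.6577
Length factor from 52 to 74 items: n = 74/52 = 1.4231
r_new = n·r_full / (1 + (n − 1)·r_full) = 0.9360 / 1.2783 ≈ 0.7322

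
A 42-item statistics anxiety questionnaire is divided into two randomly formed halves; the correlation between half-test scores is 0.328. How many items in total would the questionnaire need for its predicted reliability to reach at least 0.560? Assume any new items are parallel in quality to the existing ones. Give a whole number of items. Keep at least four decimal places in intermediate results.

Corrected full-test reliability: r_full = 2 × 0.328 / (1 + 0.328) ≈ 0.4940
Solve Spearman-Brown for n: n = 0.560(1 − 0.4940) / [0.4940(1 − 0.560)] = 1.3036
Required items = 1.3036 × 42 = 54.75, so 55 items.

55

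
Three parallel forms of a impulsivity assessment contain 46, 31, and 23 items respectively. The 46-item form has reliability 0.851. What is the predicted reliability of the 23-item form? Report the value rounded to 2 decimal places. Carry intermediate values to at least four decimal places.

0.74

Only the ratio of lengths matters: n = 23/46 = 0.5000
r_{23} = n·r / (1 + (n − 1)·r) = 0.4255 / 0.5745 ≈ 0.7406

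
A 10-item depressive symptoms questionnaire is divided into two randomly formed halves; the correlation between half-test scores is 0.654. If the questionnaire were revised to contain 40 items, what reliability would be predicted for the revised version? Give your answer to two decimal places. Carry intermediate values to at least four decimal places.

0.94

First correct the split-half correlation to full-test reliability: r_full = 2 × 0.654 / (1 + 0.654) ≈ 0.7908
Length factor from 10 to 40 items: n = 40/10 = 4.0000
r_new = n·r_full / (1 + (n − 1)·r_full) = 3.1632 / 3.3724 ≈ 0.9380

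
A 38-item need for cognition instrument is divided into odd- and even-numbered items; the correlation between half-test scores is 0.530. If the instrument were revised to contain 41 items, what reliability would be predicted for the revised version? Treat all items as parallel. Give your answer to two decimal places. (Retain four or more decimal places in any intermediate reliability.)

0.71

First correct the split-half correlation to full-test reliability: r_full = 2 × 0.530 / (1 + 0.530) ≈ 0.6928
Then adjust to 41 items: n = 41/38 = 1.0789
r_new = n·r_full / (1 + (n − 1)·r_full) = 0.7475 / 1.0547 ≈ 0.7087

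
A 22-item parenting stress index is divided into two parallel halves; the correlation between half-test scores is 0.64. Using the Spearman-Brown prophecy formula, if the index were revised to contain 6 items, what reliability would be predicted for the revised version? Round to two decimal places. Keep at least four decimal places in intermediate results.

Spearman-Brown correction (n = 2): r_full = 2·0.64/(1 + 0.64) = 0.7805
Then adjust to 6 items: n = 6/22 = 0.2727
r_new = n·r_full / (1 + (n − 1)·r_full) = 0.2128 / 0.4323 ≈ 0.4923

0.49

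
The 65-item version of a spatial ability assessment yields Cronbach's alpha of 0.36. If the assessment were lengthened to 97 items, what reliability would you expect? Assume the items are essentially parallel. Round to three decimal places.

The new length is 97/65 = 1.4923 times the old.
r_new = 1.4923·0.36 / [1 + (1.4923 − 1)·0.36]
r_new = 0.5372 / 1.1772 ≈ 0.4563

0.456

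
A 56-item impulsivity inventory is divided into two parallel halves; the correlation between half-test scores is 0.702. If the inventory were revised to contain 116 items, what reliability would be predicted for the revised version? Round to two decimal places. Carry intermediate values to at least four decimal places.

0.91

Full-test reliability from the split-half r: r_full = 2(0.702)/(1 + 0.702) = 0.8249
Then adjust to 116 items: n = 116/56 = 2.0714
r_new = n·r_full / (1 + (n − 1)·r_full) = 1.7087 / 1.8838 ≈ 0.9070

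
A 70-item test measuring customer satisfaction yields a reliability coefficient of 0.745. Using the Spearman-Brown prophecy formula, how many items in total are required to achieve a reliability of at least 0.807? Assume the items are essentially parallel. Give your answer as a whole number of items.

101

Spearman-Brown solved for the length factor n:
n = r_target (1 − r_old) / [ r_old (1 − r_target) ]
n = 0.807 × (1 − 0.745) / [ 0.745 × (1 − 0.807) ]
  = 0.205785 / 0.143785 = 1.4312
Items needed = n × 70 = 1.4312 × 70 ≈ 100.18 → round up to 101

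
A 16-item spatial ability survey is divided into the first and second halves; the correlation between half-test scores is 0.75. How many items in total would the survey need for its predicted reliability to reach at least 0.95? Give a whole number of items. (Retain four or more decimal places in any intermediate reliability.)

r_full = 2(0.75)/(1 + 0.75) = 0.8571
n = r_tgt(1 − r_full) / [r_full(1 − r_tgt)] = 0.95 × 0.1429 / (0.8571 × 0.05) ≈ 3.1678
Items = 3.1678 × 16 ≈ 50.68 → 51

51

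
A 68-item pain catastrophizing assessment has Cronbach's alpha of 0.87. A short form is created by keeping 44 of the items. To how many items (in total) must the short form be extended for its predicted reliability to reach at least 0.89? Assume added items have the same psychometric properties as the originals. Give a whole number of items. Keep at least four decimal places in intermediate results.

First, r for the 44-item form: n = 44/68 = 0.6471, so r_44 = 0.6471·0.87/(1 + (0.6471 − 1)·0.87) = 0.8124
Length factor from the short form to reach 0.89: n' = 0.89(1 − 0.8124) / [0.8124(1 − 0.89)] ≈ 1.8684
Total items = 1.8684 × 44 = 82.21, rounded up to 83.

83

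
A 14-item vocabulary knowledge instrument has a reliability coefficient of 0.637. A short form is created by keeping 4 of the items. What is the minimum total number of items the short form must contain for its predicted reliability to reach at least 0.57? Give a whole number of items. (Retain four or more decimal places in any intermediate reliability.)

First, r for the 4-item form: n = 4/14 = 0.2857, so r_4 = 0.2857·0.637/(1 + (0.2857 − 1)·0.637) = 0.3339
Length factor from the short form to reach 0.57: n' = 0.57(1 − 0.3339) / [0.3339(1 − 0.57)] ≈ 2.6444
Items = 2.6444 × 4 ≈ 10.58 → 11

11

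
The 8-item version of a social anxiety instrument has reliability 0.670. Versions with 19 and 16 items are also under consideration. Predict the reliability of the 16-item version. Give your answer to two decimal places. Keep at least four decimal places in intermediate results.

Only the ratio of lengths matters: n = 16/8 = 2.0000
r_{16} = n·r / (1 + (n − 1)·r) = 1.3400 / 1.6700 ≈ 0.8024

0.80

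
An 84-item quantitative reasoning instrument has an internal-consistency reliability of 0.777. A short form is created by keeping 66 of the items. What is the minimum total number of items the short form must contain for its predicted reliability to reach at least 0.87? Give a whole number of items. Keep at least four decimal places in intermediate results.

162

First, r for the 66-item form: n = 66/84 = 0.7857, so r_66 = 0.7857·0.777/(1 + (0.7857 − 1)·0.777) = 0.7324
Then solve for n' with r_old = 0.7324, r_target = 0.87: n' = 0.87(1 − 0.7324)/[0.7324(1 − 0.87)] = 2.4452
Total items = 2.4452 × 66 = 161.38, rounded up to 162.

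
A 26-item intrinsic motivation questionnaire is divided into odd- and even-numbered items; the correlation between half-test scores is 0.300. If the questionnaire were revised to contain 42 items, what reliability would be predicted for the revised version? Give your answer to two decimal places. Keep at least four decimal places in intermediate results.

0.58

First correct the split-half correlation to full-test reliability: r_full = 2 × 0.300 / (1 + 0.300) ≈ 0.4615
Length factor from 26 to 42 items: n = 42/26 = 1.6154
r_new = n·r_full / (1 + (n − 1)·r_full) = 0.7455 / 1.2840 ≈ 0.5806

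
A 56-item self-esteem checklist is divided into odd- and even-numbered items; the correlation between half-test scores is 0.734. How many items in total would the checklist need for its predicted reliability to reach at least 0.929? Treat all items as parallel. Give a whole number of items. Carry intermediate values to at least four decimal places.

Corrected full-test reliability: r_full = 2 × 0.734 / (1 + 0.734) ≈ 0.8466
Solve Spearman-Brown for n: n = 0.929(1 − 0.8466) / [0.8466(1 − 0.929)] = 2.3709
Items = 2.3709 × 56 ≈ 132.77 → 133

133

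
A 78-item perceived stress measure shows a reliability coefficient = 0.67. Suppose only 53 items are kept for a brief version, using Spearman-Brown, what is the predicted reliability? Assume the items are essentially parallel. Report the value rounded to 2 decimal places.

The new length is 53/78 = 0.6795 times the old.
Spearman-Brown: r_new = n·r / (1 + (n − 1)·r)
r_new = 0.6795·0.67 / [1 + (0.6795 − 1)·0.67]
     = 0.4553 / 0.7853 = 0.5798

0.58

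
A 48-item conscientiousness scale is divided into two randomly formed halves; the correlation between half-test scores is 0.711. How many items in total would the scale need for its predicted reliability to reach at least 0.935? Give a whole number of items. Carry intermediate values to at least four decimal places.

141

Corrected full-test reliability: r_full = 2 × 0.711 / (1 + 0.711) ≈ 0.8311
Solve Spearman-Brown for n: n = 0.935(1 − 0.8311) / [0.8311(1 − 0.935)] = 2.9233
Required items = 2.9233 × 48 = 140.32, so 141 items.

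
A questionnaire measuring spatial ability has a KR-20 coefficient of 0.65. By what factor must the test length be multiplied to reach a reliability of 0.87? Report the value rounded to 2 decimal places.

3.60

n = 0.87 × (1 − 0.65) / [ 0.65 × (1 − 0.87) ]
  = 0.3045 / 0.0845 = 3.6036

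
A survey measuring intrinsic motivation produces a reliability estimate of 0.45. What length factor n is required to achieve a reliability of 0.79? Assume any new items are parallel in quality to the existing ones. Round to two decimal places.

n = 0.79 × (1 − 0.45) / [ 0.45 × (1 − 0.79) ]
  = 0.4345 / 0.0945 = 4.5979

4.60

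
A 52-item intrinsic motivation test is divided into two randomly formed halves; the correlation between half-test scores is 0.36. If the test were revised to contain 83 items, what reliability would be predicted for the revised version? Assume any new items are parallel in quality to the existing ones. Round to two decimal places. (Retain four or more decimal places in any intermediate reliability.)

0.64

Spearman-Brown correction (n = 2): r_full = 2·0.36/(1 + 0.36) = 0.5294
Length factor from 52 to 83 items: n = 83/52 = 1.5962
r_new = n·r_full / (1 + (n − 1)·r_full) = 0.8450 / 1.3156 ≈ 0.6423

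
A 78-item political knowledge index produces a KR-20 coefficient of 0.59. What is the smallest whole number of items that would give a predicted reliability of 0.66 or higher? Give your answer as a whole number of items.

106

n = 0.66(1 − 0.59) / [0.59(1 − 0.66)]
  = 0.2706 / 0.2006 = 1.3490
So the test needs 1.3490 × 78 ≈ 105.22 items; rounding up, 106.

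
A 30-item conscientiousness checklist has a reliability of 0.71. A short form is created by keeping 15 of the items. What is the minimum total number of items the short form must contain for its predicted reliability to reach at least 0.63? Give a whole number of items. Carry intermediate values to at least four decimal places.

Short-form reliability: n = 15/30 = 0.5000; r_15 = n·r/(1+(n−1)r) ≈ 0.5504
Then solve for n' with r_old = 0.5504, r_target = 0.63: n' = 0.63(1 − 0.5504)/[0.5504(1 − 0.63)] = 1.3909
Items = 1.3909 × 15 ≈ 20.86 → 21

21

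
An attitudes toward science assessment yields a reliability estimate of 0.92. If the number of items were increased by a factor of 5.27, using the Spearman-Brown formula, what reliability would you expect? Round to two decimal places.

0.98

Apply the Spearman-Brown prophecy formula, r' = nr / [1 + (n − 1)r]:
r_new = 5.27·0.92 / [1 + (5.27 − 1)·0.92]
r_new = 4.8484 / 4.9284 ≈ 0.9838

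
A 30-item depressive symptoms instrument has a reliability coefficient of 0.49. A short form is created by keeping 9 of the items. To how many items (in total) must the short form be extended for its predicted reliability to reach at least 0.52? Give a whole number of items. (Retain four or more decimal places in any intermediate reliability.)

34

First, r for the 9-item form: n = 9/30 = 0.3000, so r_9 = 0.3000·0.49/(1 + (0.3000 − 1)·0.49) = 0.2237
Then solve for n' with r_old = 0.2237, r_target = 0.52: n' = 0.52(1 − 0.2237)/[0.2237(1 − 0.52)] = 3.7595
Total items = 3.7595 × 9 = 33.84, rounded up to 34.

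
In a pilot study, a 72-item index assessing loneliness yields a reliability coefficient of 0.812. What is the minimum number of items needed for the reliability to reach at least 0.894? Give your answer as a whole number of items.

141

n = 0.894 × (1 − 0.812) / [ 0.812 × (1 − 0.894) ]
  = 0.168072 / 0.086072 = 1.9527
Items needed = n × 72 = 1.9527 × 72 ≈ 140.59 → round up to 141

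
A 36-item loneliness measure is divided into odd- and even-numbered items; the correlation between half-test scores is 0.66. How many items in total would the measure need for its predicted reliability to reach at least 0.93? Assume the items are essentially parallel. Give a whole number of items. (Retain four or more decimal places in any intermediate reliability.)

124

r_full = 2(0.66)/(1 + 0.66) = 0.7952
n = r_tgt(1 − r_full) / [r_full(1 − r_tgt)] = 0.93 × 0.2048 / (0.7952 × 0.07) ≈ 3.4217
Required items = 3.4217 × 36 = 123.18, so 124 items.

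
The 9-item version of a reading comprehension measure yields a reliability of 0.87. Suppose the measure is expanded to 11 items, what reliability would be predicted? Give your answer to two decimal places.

n = 11/9 = 1.2222
By Spearman-Brown, r_new = n r / (1 + (n − 1) r).
r_new = 1.2222·0.87 / [1 + (1.2222 − 1)·0.87]
     = 1.0633 / 1.1933 = 0.8911

0.89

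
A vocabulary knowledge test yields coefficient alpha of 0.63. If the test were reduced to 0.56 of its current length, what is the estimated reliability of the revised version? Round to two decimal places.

r_new = (0.56 × 0.63) / (1 + (0.56 − 1) × 0.63)
     = 0.3528 / 0.7228 = 0.4881

0.49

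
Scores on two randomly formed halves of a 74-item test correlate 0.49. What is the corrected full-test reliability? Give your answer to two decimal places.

0.66

The full test is twice the length of either half (n = 2).
r_full = 2(0.49) / (1 + 0.49)
       = 0.9800 / 1.4900 = 0.6577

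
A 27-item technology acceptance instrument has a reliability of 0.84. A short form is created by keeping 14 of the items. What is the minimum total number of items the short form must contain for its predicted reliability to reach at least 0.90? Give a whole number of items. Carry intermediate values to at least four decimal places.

47

Short-form reliability: n = 14/27 = 0.5185; r_14 = n·r/(1+(n−1)r) ≈ 0.7313
Length factor from the short form to reach 0.90: n' = 0.90(1 − 0.7313) / [0.7313(1 − 0.90)] ≈ 3.3069
Total items = 3.3069 × 14 = 46.30, rounded up to 47.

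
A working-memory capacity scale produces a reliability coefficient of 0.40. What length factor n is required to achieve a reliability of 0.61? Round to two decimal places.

Rearranging the Spearman-Brown formula for n,
n = r*(1 − r) / [ r (1 − r*) ]
n = [0.61 × 0.60] / [0.40 × 0.39]
n = 0.3660 / 0.1560 ≈ 2.3462

2.35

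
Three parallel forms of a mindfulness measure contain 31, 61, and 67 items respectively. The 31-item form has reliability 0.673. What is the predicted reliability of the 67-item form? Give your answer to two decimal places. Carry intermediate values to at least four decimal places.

0.82

The 61-item form is not needed; work directly from the 31-item form with n = 67/31 = 2.1613.
r_{67} = n·r / (1 + (n − 1)·r) = 1.4546 / 1.7816 ≈ 0.8165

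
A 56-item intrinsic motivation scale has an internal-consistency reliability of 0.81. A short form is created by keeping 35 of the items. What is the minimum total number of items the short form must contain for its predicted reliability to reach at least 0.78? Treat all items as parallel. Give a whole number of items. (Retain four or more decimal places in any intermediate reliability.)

47

First, r for the 35-item form: n = 35/56 = 0.6250, so r_35 = 0.6250·0.81/(1 + (0.6250 − 1)·0.81) = 0.7271
Length factor from the short form to reach 0.78: n' = 0.78(1 − 0.7271) / [0.7271(1 − 0.78)] ≈ 1.3307
Total items = 1.3307 × 35 = 46.57, rounded up to 47.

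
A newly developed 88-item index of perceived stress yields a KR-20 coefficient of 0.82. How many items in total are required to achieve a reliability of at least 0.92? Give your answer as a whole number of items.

223

Spearman-Brown solved for the length factor n:
n = r_target (1 − r_old) / [ r_old (1 − r_target) ]
n = 0.92(1 − 0.82) / [0.82(1 − 0.92)]
  = 0.1656 / 0.0656 = 2.5244
So the test needs 2.5244 × 88 ≈ 222.15 items; rounding up, 223.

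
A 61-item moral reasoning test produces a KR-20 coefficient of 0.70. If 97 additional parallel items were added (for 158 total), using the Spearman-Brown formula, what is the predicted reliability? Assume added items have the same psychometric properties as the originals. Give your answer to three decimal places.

0.858

n = 158/61 = 2.5902
r_new = 2.5902·0.70 / [1 + (2.5902 − 1)·0.70]
r_new = 1.8131 / 2.1131 ≈ 0.8580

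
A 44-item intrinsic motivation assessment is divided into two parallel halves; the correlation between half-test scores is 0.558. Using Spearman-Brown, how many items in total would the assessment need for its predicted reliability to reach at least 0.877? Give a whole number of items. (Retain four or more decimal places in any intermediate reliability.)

125

Corrected full-test reliability: r_full = 2 × 0.558 / (1 + 0.558) ≈ 0.7163
n = r_tgt(1 − r_full) / [r_full(1 − r_tgt)] = 0.877 × 0.2837 / (0.7163 × 0.123) ≈ 2.8240
Items = 2.8240 × 44 ≈ 124.26 → 125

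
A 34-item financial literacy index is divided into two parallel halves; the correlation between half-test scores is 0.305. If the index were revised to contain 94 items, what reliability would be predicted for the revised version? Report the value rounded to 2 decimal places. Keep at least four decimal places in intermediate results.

Spearman-Brown correction (n = 2): r_full = 2·0.305/(1 + 0.305) = 0.4674
Then adjust to 94 items: n = 94/34 = 2.7647
r_new = n·r_full / (1 + (n − 1)·r_full) = 1.2922 / 1.8248 ≈ 0.7081

0.71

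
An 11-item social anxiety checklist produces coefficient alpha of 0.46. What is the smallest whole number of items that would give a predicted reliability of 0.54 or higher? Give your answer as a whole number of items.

16

Spearman-Brown solved for the length factor n:
n = r*(1 − r) / [ r (1 − r*) ]
n = [0.54 × 0.54] / [0.46 × 0.46]
  = 0.2916 / 0.2116 = 1.3781
So the test needs 1.3781 × 11 ≈ 15.16 items; rounding up, 16.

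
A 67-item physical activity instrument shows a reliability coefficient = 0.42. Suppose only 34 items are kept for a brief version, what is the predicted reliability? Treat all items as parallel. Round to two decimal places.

0.27

The new length is 34/67 = 0.5075 times the old.
Apply the Spearman-Brown prophecy formula, r' = nr / [1 + (n − 1)r]:
r_new = (0.5075 × 0.42) / (1 + (0.5075 − 1) × 0.42)
     = 0.2131 / 0.7932 = 0.2687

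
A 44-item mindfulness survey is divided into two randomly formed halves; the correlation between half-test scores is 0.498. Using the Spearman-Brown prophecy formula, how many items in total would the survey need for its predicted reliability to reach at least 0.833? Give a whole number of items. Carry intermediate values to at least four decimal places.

r_full = 2(0.498)/(1 + 0.498) = 0.6649
n = r_tgt(1 − r_full) / [r_full(1 − r_tgt)] = 0.833 × 0.3351 / (0.6649 × 0.167) ≈ 2.5139
Required items = 2.5139 × 44 = 110.61, so 111 items.

111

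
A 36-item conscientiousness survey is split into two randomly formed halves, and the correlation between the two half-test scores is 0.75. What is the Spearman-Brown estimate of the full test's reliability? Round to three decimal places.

r_full = 2r_hh / (1 + r_hh) = 2 × 0.75 / (1 + 0.75)
r_full = 1.5000 / 1.7500 ≈ 0.8571

0.857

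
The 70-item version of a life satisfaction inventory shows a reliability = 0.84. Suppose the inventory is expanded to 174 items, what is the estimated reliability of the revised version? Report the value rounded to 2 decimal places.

The new length is 174/70 = 2.4857 times the old.
Apply the Spearman-Brown prophecy formula, r' = nr / [1 + (n − 1)r]:
r_new = (2.4857 × 0.84) / (1 + (2.4857 − 1) × 0.84)
     = 2.0880 / 2.2480 = 0.9288

0.93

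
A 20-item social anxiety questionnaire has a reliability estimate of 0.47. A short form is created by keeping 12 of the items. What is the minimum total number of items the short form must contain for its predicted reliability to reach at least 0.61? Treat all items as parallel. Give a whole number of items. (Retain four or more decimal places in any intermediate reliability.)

Short-form reliability: n = 12/20 = 0.6000; r_12 = n·r/(1+(n−1)r) ≈ 0.3473
Then solve for n' with r_old = 0.3473, r_target = 0.61: n' = 0.61(1 − 0.3473)/[0.3473(1 − 0.61)] = 2.9395
Total items = 2.9395 × 12 = 35.27, rounded up to 36.

36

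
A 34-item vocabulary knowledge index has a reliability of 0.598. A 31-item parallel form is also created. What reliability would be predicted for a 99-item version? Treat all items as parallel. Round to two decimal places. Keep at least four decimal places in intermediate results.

0.81

Only the ratio of lengths matters: n = 99/34 = 2.9118
r_{99} = n·r / (1 + (n − 1)·r) = 1.7413 / 2.1433 ≈ 0.8124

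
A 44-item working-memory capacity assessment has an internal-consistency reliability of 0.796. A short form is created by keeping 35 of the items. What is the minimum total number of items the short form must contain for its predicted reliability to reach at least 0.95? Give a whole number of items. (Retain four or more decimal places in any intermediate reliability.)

215

Short-form reliability: n = 35/44 = 0.7955; r_35 = n·r/(1+(n−1)r) ≈ 0.7563
Then solve for n' with r_old = 0.7563, r_target = 0.95: n' = 0.95(1 − 0.7563)/[0.7563(1 − 0.95)] = 6.1223
Items = 6.1223 × 35 ≈ 214.28 → 215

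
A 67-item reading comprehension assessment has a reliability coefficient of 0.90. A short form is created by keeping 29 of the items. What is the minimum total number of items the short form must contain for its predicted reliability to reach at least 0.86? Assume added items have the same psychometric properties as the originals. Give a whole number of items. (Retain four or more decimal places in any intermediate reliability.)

46

First, r for the 29-item form: n = 29/67 = 0.4328, so r_29 = 0.4328·0.90/(1 + (0.4328 − 1)·0.90) = 0.7957
Length factor from the short form to reach 0.86: n' = 0.86(1 − 0.7957) / [0.7957(1 − 0.86)] ≈ 1.5772
Total items = 1.5772 × 29 = 45.74, rounded up to 46.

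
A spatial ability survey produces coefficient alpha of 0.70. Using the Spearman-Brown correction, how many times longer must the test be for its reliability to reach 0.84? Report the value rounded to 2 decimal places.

2.25

Rearranging the Spearman-Brown formula for n,
n = r_target (1 − r_old) / [ r_old (1 − r_target) ]
n = [0.84 × 0.30] / [0.70 × 0.16]
n = 0.2520 / 0.1120 ≈ 2.2500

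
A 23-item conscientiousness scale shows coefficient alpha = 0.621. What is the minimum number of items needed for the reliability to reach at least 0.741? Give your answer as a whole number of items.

Spearman-Brown solved for the length factor n:
n = r*(1 − r) / [ r (1 − r*) ]
n = [0.741 × 0.379] / [0.621 × 0.259]
  = 0.280839 / 0.160839 = 1.7461
So the test needs 1.7461 × 23 ≈ 40.16 items; rounding up, 41.

41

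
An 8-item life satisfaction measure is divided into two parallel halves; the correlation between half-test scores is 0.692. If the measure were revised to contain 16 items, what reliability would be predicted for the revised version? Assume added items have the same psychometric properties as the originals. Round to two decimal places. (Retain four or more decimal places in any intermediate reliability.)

Spearman-Brown correction (n = 2): r_full = 2·0.692/(1 + 0.692) = 0.8180
Then adjust to 16 items: n = 16/8 = 2.0000
r_new = n·r_full / (1 + (n − 1)·r_full) = 1.6360 / 1.8180 ≈ 0.8999

0.90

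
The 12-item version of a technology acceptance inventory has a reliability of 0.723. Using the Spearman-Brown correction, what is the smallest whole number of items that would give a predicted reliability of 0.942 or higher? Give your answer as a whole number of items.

75

Rearranging the Spearman-Brown formula for n,
n = r*(1 − r) / [ r (1 − r*) ]
n = 0.942 × (1 − 0.723) / [ 0.723 × (1 − 0.942) ]
n = 0.260934 / 0.041934 ≈ 6.2225
6.2225 × 12 = 74.67 → 75 items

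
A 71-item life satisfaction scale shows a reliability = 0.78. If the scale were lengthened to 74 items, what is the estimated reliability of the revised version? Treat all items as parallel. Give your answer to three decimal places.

0.787

n = 74/71 = 1.0423
Apply the Spearman-Brown prophecy formula, r' = nr / [1 + (n − 1)r]:
r_new = (1.0423 × 0.78) / (1 + (1.0423 − 1) × 0.78)
     = 0.8130 / 1.0330 = 0.7870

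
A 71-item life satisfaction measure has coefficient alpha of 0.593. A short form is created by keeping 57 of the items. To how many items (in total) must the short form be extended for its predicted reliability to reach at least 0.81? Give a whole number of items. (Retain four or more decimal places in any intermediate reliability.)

208

Short-form reliability: n = 57/71 = 0.8028; r_57 = n·r/(1+(n−1)r) ≈ 0.5391
Then solve for n' with r_old = 0.5391, r_target = 0.81: n' = 0.81(1 − 0.5391)/[0.5391(1 − 0.81)] = 3.6448
Items = 3.6448 × 57 ≈ 207.75 → 208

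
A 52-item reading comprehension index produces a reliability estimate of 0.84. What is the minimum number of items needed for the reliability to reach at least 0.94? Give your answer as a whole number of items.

Invert Spearman-Brown to solve for n:
n = r_target (1 − r_old) / [ r_old (1 − r_target) ]
n = 0.94(1 − 0.84) / [0.84(1 − 0.94)]
  = 0.1504 / 0.0504 = 2.9841
2.9841 × 52 = 155.17 → 156 items

156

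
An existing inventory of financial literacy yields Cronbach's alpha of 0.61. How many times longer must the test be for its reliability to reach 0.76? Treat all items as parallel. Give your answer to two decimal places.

Spearman-Brown solved for the length factor n:
n = r*(1 − r) / [ r (1 − r*) ]
n = 0.76 × (1 − 0.61) / [ 0.61 × (1 − 0.76) ]
  = 0.2964 / 0.1464 = 2.0246

2.02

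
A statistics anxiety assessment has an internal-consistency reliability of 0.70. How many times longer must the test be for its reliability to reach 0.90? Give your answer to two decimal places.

Invert Spearman-Brown to solve for n:
n = r_target (1 − r_old) / [ r_old (1 − r_target) ]
n = 0.90(1 − 0.70) / [0.70(1 − 0.90)]
  = 0.2700 / 0.0700 = 3.8571

3.86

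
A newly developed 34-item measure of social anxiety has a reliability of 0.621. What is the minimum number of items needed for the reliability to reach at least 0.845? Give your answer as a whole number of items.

Rearranging the Spearman-Brown formula for n,
n = r*(1 − r) / [ r (1 − r*) ]
n = 0.845 × (1 − 0.621) / [ 0.621 × (1 − 0.845) ]
n = 0.320255 / 0.096255 ≈ 3.3272
Items needed = n × 34 = 3.3272 × 34 ≈ 113.12 → round up to 114

114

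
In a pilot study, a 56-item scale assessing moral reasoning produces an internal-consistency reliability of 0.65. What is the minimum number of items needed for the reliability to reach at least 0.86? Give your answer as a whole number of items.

Spearman-Brown solved for the length factor n:
n = r*(1 − r) / [ r (1 − r*) ]
n = [0.86 × 0.35] / [0.65 × 0.14]
  = 0.3010 / 0.0910 = 3.3077
So the test needs 3.3077 × 56 ≈ 185.23 items; rounding up, 186.

186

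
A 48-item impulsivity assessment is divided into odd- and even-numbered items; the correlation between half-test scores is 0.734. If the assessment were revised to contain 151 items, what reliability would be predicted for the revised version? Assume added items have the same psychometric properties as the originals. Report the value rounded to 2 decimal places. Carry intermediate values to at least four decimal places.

0.95

First correct the split-half correlation to full-test reliability: r_full = 2 × 0.734 / (1 + 0.734) ≈ 0.8466
Then adjust to 151 items: n = 151/48 = 3.1458
r_new = n·r_full / (1 + (n − 1)·r_full) = 2.6632 / 2.8166 ≈ 0.9455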